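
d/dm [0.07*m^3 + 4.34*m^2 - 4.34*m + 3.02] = 0.21*m^2 + 8.68*m - 4.34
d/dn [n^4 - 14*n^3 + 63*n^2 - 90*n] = 4*n^3 - 42*n^2 + 126*n - 90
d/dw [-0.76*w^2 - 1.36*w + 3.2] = -1.52*w - 1.36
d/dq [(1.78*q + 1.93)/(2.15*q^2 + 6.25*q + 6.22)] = (3.827*q^2 + 11.125*q - (1.78*q + 1.93)*(4.3*q + 6.25) + 11.0716)/(2.15*q^2 + 6.25*q + 6.22)^2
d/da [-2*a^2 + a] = 1 - 4*a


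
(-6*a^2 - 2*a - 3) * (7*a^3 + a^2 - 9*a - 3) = -42*a^5 - 20*a^4 + 31*a^3 + 33*a^2 + 33*a + 9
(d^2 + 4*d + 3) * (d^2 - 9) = d^4 + 4*d^3 - 6*d^2 - 36*d - 27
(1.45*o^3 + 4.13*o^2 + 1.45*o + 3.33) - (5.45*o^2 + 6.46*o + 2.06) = 1.45*o^3 - 1.32*o^2 - 5.01*o + 1.27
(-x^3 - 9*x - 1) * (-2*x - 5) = 2*x^4 + 5*x^3 + 18*x^2 + 47*x + 5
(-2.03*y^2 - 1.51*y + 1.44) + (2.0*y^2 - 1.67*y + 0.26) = -0.0299999999999998*y^2 - 3.18*y + 1.7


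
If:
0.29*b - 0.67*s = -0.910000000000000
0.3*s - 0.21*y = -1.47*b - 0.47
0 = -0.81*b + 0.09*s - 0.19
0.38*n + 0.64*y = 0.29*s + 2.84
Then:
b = -0.09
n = 2.57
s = 1.32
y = 3.51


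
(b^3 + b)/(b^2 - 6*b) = (b^2 + 1)/(b - 6)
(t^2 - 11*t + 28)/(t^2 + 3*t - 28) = (t - 7)/(t + 7)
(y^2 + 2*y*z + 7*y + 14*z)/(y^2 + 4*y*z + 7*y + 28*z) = (y + 2*z)/(y + 4*z)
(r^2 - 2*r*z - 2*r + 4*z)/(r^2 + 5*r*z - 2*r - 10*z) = (r - 2*z)/(r + 5*z)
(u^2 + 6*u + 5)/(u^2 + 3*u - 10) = (u + 1)/(u - 2)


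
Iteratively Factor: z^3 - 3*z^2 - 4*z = (z + 1)*(z^2 - 4*z) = (z - 4)*(z + 1)*(z)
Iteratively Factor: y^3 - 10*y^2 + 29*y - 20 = (y - 4)*(y^2 - 6*y + 5) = (y - 5)*(y - 4)*(y - 1)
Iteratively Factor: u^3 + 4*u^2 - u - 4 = (u + 1)*(u^2 + 3*u - 4) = (u + 1)*(u + 4)*(u - 1)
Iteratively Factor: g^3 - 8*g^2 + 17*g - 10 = (g - 1)*(g^2 - 7*g + 10) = (g - 5)*(g - 1)*(g - 2)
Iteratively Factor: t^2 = (t)*(t)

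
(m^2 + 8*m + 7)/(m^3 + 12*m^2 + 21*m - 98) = (m + 1)/(m^2 + 5*m - 14)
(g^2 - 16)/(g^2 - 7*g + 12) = (g + 4)/(g - 3)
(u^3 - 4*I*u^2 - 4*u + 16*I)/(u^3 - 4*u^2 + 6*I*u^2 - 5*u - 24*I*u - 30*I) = (u^3 - 4*I*u^2 - 4*u + 16*I)/(u^3 + u^2*(-4 + 6*I) + u*(-5 - 24*I) - 30*I)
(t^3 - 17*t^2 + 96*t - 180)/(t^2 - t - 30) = (t^2 - 11*t + 30)/(t + 5)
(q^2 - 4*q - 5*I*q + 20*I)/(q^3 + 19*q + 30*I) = (q - 4)/(q^2 + 5*I*q - 6)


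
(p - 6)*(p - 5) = p^2 - 11*p + 30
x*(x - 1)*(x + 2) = x^3 + x^2 - 2*x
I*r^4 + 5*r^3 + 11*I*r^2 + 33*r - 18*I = (r - 6*I)*(r - I)*(r + 3*I)*(I*r + 1)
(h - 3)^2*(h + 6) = h^3 - 27*h + 54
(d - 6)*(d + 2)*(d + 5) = d^3 + d^2 - 32*d - 60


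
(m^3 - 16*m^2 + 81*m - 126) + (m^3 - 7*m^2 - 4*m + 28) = 2*m^3 - 23*m^2 + 77*m - 98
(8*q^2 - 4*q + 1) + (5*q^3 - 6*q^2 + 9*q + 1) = 5*q^3 + 2*q^2 + 5*q + 2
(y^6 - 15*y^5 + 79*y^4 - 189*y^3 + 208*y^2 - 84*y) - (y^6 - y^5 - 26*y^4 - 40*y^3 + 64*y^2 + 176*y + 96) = -14*y^5 + 105*y^4 - 149*y^3 + 144*y^2 - 260*y - 96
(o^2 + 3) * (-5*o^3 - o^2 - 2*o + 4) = -5*o^5 - o^4 - 17*o^3 + o^2 - 6*o + 12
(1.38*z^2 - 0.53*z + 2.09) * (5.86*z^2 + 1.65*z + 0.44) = 8.0868*z^4 - 0.828800000000001*z^3 + 11.9801*z^2 + 3.2153*z + 0.9196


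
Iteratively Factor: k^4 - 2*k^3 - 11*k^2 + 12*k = (k)*(k^3 - 2*k^2 - 11*k + 12) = k*(k - 1)*(k^2 - k - 12) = k*(k - 1)*(k + 3)*(k - 4)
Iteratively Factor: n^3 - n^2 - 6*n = (n - 3)*(n^2 + 2*n) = (n - 3)*(n + 2)*(n)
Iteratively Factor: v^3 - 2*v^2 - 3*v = (v - 3)*(v^2 + v) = v*(v - 3)*(v + 1)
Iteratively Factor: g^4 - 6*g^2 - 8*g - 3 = (g + 1)*(g^3 - g^2 - 5*g - 3) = (g + 1)^2*(g^2 - 2*g - 3) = (g - 3)*(g + 1)^2*(g + 1)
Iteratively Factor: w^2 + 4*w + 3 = (w + 1)*(w + 3)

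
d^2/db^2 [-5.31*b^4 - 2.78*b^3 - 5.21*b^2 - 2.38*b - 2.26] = -63.72*b^2 - 16.68*b - 10.42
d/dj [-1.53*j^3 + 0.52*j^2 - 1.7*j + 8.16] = -4.59*j^2 + 1.04*j - 1.7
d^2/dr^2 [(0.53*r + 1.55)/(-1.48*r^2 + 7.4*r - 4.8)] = (-(0.53*r + 1.55)*(2.96*r - 7.4)*(5.92*r - 14.8) + (4.7064*r - 3.256)*(1.48*r^2 - 7.4*r + 4.8))/(1.48*r^2 - 7.4*r + 4.8)^3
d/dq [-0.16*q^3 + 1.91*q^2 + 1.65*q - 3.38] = -0.48*q^2 + 3.82*q + 1.65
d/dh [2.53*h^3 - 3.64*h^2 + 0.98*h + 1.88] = 7.59*h^2 - 7.28*h + 0.98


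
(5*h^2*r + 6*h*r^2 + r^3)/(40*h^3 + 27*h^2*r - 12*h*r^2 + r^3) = r*(5*h + r)/(40*h^2 - 13*h*r + r^2)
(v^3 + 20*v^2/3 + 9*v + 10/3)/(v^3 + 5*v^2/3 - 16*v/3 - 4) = (v^2 + 6*v + 5)/(v^2 + v - 6)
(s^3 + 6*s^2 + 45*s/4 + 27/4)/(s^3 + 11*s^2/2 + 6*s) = (2*s^2 + 9*s + 9)/(2*s*(s + 4))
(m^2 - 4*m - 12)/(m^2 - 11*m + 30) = (m + 2)/(m - 5)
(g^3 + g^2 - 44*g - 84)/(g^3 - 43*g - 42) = (g + 2)/(g + 1)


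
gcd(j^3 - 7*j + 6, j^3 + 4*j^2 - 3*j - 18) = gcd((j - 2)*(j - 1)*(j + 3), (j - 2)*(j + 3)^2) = j^2 + j - 6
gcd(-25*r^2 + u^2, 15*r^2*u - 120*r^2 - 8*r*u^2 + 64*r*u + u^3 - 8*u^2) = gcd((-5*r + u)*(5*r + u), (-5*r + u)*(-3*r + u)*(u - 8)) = 5*r - u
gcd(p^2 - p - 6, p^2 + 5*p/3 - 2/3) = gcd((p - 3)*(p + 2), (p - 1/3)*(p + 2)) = p + 2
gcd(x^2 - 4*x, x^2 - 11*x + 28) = x - 4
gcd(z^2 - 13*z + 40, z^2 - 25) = z - 5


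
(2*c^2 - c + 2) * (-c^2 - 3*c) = -2*c^4 - 5*c^3 + c^2 - 6*c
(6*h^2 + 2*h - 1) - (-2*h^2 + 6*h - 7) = 8*h^2 - 4*h + 6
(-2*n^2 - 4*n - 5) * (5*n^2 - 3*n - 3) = -10*n^4 - 14*n^3 - 7*n^2 + 27*n + 15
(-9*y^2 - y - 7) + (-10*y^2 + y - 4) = -19*y^2 - 11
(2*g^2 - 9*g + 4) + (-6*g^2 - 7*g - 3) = -4*g^2 - 16*g + 1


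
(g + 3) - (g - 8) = 11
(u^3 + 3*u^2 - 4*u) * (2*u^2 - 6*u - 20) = 2*u^5 - 46*u^3 - 36*u^2 + 80*u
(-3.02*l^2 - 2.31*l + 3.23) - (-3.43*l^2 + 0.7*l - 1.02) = 0.41*l^2 - 3.01*l + 4.25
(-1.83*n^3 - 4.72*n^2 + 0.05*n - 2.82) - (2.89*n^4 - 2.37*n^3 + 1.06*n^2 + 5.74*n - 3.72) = -2.89*n^4 + 0.54*n^3 - 5.78*n^2 - 5.69*n + 0.9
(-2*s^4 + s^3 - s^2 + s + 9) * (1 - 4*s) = 8*s^5 - 6*s^4 + 5*s^3 - 5*s^2 - 35*s + 9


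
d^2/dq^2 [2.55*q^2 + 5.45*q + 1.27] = 5.10000000000000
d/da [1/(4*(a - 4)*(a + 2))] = (1 - a)/(2*(a^4 - 4*a^3 - 12*a^2 + 32*a + 64))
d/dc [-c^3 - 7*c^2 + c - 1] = -3*c^2 - 14*c + 1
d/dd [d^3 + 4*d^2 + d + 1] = 3*d^2 + 8*d + 1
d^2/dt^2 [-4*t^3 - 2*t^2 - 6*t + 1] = -24*t - 4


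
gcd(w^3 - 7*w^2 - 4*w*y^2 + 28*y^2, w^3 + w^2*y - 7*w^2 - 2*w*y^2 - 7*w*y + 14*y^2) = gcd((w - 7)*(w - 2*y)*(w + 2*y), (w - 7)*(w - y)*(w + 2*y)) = w^2 + 2*w*y - 7*w - 14*y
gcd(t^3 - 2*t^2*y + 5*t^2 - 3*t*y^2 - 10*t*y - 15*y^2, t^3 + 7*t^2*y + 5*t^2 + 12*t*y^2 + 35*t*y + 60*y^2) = t + 5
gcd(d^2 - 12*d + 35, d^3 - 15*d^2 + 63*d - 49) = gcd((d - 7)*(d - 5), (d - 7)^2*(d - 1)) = d - 7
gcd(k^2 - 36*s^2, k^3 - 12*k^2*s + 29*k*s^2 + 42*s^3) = -k + 6*s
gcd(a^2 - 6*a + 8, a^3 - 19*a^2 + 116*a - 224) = a - 4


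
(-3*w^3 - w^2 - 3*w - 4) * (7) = -21*w^3 - 7*w^2 - 21*w - 28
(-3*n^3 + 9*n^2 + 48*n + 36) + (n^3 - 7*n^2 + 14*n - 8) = -2*n^3 + 2*n^2 + 62*n + 28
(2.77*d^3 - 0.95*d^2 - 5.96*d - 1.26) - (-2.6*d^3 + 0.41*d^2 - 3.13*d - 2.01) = 5.37*d^3 - 1.36*d^2 - 2.83*d + 0.75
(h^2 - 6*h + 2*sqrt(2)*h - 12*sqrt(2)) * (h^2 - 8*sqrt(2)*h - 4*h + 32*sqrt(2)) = h^4 - 10*h^3 - 6*sqrt(2)*h^3 - 8*h^2 + 60*sqrt(2)*h^2 - 144*sqrt(2)*h + 320*h - 768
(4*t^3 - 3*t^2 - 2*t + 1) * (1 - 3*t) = -12*t^4 + 13*t^3 + 3*t^2 - 5*t + 1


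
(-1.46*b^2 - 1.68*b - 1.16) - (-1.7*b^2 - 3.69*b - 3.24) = 0.24*b^2 + 2.01*b + 2.08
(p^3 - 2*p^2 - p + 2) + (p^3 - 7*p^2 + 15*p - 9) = 2*p^3 - 9*p^2 + 14*p - 7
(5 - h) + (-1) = 4 - h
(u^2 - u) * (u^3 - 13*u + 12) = u^5 - u^4 - 13*u^3 + 25*u^2 - 12*u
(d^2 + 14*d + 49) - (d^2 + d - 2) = 13*d + 51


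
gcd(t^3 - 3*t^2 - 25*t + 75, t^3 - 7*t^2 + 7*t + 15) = t^2 - 8*t + 15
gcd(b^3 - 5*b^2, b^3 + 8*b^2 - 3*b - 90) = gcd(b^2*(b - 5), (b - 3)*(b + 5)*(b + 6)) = 1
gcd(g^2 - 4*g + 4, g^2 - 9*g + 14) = g - 2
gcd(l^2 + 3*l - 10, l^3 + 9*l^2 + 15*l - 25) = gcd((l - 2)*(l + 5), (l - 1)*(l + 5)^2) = l + 5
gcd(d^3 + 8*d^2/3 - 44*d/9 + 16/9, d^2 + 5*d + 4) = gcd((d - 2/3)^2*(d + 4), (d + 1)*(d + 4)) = d + 4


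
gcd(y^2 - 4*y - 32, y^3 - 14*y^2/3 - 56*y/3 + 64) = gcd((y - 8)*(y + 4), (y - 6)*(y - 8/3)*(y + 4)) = y + 4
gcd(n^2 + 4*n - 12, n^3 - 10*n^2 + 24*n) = 1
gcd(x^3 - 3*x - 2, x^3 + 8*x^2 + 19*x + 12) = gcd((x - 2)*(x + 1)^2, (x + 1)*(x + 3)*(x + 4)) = x + 1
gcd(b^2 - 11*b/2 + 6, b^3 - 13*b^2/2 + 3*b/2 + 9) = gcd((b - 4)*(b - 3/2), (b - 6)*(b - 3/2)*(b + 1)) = b - 3/2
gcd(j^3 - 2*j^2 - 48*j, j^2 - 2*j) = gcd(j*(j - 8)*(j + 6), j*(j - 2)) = j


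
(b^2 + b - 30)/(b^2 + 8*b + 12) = (b - 5)/(b + 2)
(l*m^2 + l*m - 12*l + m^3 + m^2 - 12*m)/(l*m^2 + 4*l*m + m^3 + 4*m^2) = (m - 3)/m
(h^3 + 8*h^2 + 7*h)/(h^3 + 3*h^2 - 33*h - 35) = h/(h - 5)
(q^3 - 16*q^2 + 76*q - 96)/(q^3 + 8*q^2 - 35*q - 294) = (q^2 - 10*q + 16)/(q^2 + 14*q + 49)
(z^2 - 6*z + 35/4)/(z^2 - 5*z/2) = (z - 7/2)/z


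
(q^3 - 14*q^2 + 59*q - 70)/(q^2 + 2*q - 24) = (q^3 - 14*q^2 + 59*q - 70)/(q^2 + 2*q - 24)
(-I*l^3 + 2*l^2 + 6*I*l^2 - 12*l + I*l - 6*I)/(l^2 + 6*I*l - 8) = (-I*l^3 + l^2*(2 + 6*I) + l*(-12 + I) - 6*I)/(l^2 + 6*I*l - 8)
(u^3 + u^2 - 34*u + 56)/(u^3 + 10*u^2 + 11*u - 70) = (u - 4)/(u + 5)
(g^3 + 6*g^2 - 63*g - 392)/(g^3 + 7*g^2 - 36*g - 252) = (g^2 - g - 56)/(g^2 - 36)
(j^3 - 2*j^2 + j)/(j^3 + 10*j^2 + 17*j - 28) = j*(j - 1)/(j^2 + 11*j + 28)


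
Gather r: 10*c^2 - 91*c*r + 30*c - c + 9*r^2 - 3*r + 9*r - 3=10*c^2 + 29*c + 9*r^2 + r*(6 - 91*c) - 3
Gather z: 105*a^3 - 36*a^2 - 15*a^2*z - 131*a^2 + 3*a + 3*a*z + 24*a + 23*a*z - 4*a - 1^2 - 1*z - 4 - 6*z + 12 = 105*a^3 - 167*a^2 + 23*a + z*(-15*a^2 + 26*a - 7) + 7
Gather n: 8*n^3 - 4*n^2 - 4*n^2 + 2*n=8*n^3 - 8*n^2 + 2*n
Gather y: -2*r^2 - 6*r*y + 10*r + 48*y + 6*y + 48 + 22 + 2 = -2*r^2 + 10*r + y*(54 - 6*r) + 72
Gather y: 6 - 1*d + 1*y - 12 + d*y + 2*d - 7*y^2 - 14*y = d - 7*y^2 + y*(d - 13) - 6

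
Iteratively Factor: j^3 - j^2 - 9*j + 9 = (j + 3)*(j^2 - 4*j + 3) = (j - 1)*(j + 3)*(j - 3)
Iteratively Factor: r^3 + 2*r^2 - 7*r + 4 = (r + 4)*(r^2 - 2*r + 1) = (r - 1)*(r + 4)*(r - 1)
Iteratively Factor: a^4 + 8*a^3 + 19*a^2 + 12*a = (a + 1)*(a^3 + 7*a^2 + 12*a) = (a + 1)*(a + 3)*(a^2 + 4*a) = (a + 1)*(a + 3)*(a + 4)*(a)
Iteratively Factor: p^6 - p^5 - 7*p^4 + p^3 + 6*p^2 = (p + 2)*(p^5 - 3*p^4 - p^3 + 3*p^2) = (p - 1)*(p + 2)*(p^4 - 2*p^3 - 3*p^2) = (p - 1)*(p + 1)*(p + 2)*(p^3 - 3*p^2) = (p - 3)*(p - 1)*(p + 1)*(p + 2)*(p^2) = p*(p - 3)*(p - 1)*(p + 1)*(p + 2)*(p)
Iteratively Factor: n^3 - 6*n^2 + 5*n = (n - 5)*(n^2 - n) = (n - 5)*(n - 1)*(n)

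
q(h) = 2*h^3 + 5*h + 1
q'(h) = 6*h^2 + 5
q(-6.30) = -530.59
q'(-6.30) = 243.14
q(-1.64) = -16.02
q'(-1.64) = 21.14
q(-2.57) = -45.80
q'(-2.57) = 44.63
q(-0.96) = -5.57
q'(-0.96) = 10.53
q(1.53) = 15.81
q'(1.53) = 19.05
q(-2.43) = -39.85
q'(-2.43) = 40.43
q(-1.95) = -23.58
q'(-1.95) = 27.82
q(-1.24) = -9.01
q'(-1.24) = 14.23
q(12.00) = 3517.00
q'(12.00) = 869.00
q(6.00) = 463.00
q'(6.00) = 221.00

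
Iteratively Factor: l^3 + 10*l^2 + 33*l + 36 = (l + 4)*(l^2 + 6*l + 9) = (l + 3)*(l + 4)*(l + 3)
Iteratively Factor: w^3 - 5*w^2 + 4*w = (w - 4)*(w^2 - w) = w*(w - 4)*(w - 1)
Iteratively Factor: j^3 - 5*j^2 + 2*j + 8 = (j - 4)*(j^2 - j - 2) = (j - 4)*(j - 2)*(j + 1)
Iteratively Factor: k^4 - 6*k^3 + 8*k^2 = (k)*(k^3 - 6*k^2 + 8*k) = k^2*(k^2 - 6*k + 8) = k^2*(k - 2)*(k - 4)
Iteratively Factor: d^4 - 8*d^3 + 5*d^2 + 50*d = (d - 5)*(d^3 - 3*d^2 - 10*d) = (d - 5)*(d + 2)*(d^2 - 5*d) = d*(d - 5)*(d + 2)*(d - 5)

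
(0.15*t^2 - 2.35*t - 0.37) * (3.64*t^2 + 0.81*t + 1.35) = 0.546*t^4 - 8.4325*t^3 - 3.0478*t^2 - 3.4722*t - 0.4995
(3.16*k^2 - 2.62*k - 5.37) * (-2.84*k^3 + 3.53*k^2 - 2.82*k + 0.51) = -8.9744*k^5 + 18.5956*k^4 - 2.909*k^3 - 9.9561*k^2 + 13.8072*k - 2.7387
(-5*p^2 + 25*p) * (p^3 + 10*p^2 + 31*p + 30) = -5*p^5 - 25*p^4 + 95*p^3 + 625*p^2 + 750*p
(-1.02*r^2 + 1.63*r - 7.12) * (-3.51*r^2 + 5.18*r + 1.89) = 3.5802*r^4 - 11.0049*r^3 + 31.5068*r^2 - 33.8009*r - 13.4568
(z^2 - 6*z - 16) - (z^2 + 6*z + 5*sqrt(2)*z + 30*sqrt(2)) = -12*z - 5*sqrt(2)*z - 30*sqrt(2) - 16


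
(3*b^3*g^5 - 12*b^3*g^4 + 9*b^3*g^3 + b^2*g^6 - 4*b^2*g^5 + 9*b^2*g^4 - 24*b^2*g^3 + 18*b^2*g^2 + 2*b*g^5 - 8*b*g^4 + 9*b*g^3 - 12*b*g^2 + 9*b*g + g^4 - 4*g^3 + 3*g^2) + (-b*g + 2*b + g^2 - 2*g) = 3*b^3*g^5 - 12*b^3*g^4 + 9*b^3*g^3 + b^2*g^6 - 4*b^2*g^5 + 9*b^2*g^4 - 24*b^2*g^3 + 18*b^2*g^2 + 2*b*g^5 - 8*b*g^4 + 9*b*g^3 - 12*b*g^2 + 8*b*g + 2*b + g^4 - 4*g^3 + 4*g^2 - 2*g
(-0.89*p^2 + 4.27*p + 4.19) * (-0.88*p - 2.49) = 0.7832*p^3 - 1.5415*p^2 - 14.3195*p - 10.4331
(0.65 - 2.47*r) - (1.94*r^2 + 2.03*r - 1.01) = -1.94*r^2 - 4.5*r + 1.66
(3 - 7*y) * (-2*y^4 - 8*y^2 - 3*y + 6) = 14*y^5 - 6*y^4 + 56*y^3 - 3*y^2 - 51*y + 18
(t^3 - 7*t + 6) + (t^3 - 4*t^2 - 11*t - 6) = 2*t^3 - 4*t^2 - 18*t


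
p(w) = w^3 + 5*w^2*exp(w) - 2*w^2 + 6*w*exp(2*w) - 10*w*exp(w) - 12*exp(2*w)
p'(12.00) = 3337744944646.18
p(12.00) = 1589444982105.46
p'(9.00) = 5912598147.51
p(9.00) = 2760271742.21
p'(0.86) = -59.00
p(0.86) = -50.63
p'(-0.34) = -16.19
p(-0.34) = -4.55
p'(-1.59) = 12.94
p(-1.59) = -4.15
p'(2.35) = 1313.31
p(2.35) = 275.94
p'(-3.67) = 56.51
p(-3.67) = -73.74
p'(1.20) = -49.46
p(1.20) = -70.00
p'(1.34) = -31.88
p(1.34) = -75.83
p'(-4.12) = 68.60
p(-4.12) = -101.85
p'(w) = 5*w^2*exp(w) + 3*w^2 + 12*w*exp(2*w) - 4*w - 18*exp(2*w) - 10*exp(w)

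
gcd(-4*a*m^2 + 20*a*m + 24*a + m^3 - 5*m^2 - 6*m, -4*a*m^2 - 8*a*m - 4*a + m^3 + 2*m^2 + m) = 4*a*m + 4*a - m^2 - m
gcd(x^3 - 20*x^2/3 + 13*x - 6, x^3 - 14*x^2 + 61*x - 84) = x - 3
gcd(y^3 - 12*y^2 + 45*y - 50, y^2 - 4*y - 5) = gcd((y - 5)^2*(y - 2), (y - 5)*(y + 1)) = y - 5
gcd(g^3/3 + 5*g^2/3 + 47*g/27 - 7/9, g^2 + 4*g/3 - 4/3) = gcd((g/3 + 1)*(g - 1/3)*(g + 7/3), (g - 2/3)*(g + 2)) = 1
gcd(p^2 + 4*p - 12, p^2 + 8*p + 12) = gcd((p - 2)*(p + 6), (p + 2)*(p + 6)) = p + 6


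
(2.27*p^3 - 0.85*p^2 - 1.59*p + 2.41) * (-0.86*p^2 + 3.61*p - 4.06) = -1.9522*p^5 + 8.9257*p^4 - 10.9173*p^3 - 4.3615*p^2 + 15.1555*p - 9.7846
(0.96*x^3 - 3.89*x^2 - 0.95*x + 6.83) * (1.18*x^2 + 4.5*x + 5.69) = 1.1328*x^5 - 0.2702*x^4 - 13.1636*x^3 - 18.3497*x^2 + 25.3295*x + 38.8627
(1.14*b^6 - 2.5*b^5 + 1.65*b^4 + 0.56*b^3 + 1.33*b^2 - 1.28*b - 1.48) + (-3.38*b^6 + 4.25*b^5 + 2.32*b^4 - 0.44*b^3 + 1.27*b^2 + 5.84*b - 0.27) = -2.24*b^6 + 1.75*b^5 + 3.97*b^4 + 0.12*b^3 + 2.6*b^2 + 4.56*b - 1.75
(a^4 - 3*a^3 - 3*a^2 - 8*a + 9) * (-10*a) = -10*a^5 + 30*a^4 + 30*a^3 + 80*a^2 - 90*a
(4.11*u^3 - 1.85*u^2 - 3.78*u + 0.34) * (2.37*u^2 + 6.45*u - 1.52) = 9.7407*u^5 + 22.125*u^4 - 27.1383*u^3 - 20.7632*u^2 + 7.9386*u - 0.5168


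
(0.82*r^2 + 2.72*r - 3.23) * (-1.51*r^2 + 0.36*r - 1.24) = -1.2382*r^4 - 3.812*r^3 + 4.8397*r^2 - 4.5356*r + 4.0052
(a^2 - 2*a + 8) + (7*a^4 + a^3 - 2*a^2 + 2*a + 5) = 7*a^4 + a^3 - a^2 + 13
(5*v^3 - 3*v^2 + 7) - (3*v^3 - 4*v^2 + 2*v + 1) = 2*v^3 + v^2 - 2*v + 6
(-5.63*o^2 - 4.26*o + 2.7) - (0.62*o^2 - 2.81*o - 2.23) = -6.25*o^2 - 1.45*o + 4.93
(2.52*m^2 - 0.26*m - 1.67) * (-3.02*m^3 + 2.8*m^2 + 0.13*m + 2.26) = -7.6104*m^5 + 7.8412*m^4 + 4.643*m^3 + 0.9854*m^2 - 0.8047*m - 3.7742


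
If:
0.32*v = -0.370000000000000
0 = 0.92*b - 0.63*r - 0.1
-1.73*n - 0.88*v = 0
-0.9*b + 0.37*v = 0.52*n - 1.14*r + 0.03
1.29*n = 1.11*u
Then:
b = 1.24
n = 0.59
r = 1.64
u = 0.68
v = -1.16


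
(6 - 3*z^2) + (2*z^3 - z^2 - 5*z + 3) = 2*z^3 - 4*z^2 - 5*z + 9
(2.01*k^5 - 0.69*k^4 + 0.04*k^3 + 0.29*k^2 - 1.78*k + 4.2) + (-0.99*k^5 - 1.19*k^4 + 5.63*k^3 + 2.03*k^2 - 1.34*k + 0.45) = 1.02*k^5 - 1.88*k^4 + 5.67*k^3 + 2.32*k^2 - 3.12*k + 4.65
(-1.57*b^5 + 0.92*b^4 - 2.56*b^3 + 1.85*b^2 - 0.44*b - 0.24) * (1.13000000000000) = -1.7741*b^5 + 1.0396*b^4 - 2.8928*b^3 + 2.0905*b^2 - 0.4972*b - 0.2712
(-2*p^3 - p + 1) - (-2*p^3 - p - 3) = 4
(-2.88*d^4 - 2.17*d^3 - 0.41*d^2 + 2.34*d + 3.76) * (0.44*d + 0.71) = -1.2672*d^5 - 2.9996*d^4 - 1.7211*d^3 + 0.7385*d^2 + 3.3158*d + 2.6696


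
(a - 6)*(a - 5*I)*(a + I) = a^3 - 6*a^2 - 4*I*a^2 + 5*a + 24*I*a - 30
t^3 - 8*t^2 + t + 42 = (t - 7)*(t - 3)*(t + 2)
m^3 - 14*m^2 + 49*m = m*(m - 7)^2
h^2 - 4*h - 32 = (h - 8)*(h + 4)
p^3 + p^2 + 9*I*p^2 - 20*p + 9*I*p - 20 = (p + 1)*(p + 4*I)*(p + 5*I)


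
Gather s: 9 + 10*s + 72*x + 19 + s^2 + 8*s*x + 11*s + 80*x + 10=s^2 + s*(8*x + 21) + 152*x + 38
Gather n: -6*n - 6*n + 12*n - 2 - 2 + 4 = 0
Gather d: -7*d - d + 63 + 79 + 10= 152 - 8*d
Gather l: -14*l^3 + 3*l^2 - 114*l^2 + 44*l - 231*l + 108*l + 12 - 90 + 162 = -14*l^3 - 111*l^2 - 79*l + 84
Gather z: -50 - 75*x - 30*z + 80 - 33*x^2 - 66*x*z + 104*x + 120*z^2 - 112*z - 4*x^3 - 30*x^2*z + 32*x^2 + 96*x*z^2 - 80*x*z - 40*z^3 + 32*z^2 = -4*x^3 - x^2 + 29*x - 40*z^3 + z^2*(96*x + 152) + z*(-30*x^2 - 146*x - 142) + 30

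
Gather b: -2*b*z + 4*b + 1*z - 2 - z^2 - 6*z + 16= b*(4 - 2*z) - z^2 - 5*z + 14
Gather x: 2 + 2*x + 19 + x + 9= 3*x + 30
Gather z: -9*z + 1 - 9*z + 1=2 - 18*z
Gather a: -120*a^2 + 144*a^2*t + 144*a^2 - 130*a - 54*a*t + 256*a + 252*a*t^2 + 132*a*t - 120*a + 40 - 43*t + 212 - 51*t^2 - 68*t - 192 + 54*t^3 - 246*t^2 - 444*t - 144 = a^2*(144*t + 24) + a*(252*t^2 + 78*t + 6) + 54*t^3 - 297*t^2 - 555*t - 84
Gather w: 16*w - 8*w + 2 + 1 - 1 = 8*w + 2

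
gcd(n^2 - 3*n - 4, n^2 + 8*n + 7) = n + 1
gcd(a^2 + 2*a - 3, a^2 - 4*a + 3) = a - 1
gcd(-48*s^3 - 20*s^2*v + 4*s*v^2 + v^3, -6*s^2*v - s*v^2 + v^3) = 2*s + v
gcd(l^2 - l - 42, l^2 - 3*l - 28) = l - 7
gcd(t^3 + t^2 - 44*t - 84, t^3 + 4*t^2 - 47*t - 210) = t^2 - t - 42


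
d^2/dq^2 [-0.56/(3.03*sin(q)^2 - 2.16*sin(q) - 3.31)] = (-20.565216*sin(q)^4 + 10.995264*sin(q)^3 + 5.769456*sin(q)^2 - 17.986752*sin(q) + 16.458288)/(-3.03*sin(q)^2 + 2.16*sin(q) + 3.31)^3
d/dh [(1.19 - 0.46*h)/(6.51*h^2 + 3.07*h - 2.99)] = (2.9946*h^2 - 15.4938*h - 2.2779)/(42.3801*h^4 + 39.9714*h^3 - 29.5049*h^2 - 18.3586*h + 8.9401)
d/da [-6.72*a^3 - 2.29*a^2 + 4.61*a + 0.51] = -20.16*a^2 - 4.58*a + 4.61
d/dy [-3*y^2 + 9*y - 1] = 9 - 6*y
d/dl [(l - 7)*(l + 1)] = 2*l - 6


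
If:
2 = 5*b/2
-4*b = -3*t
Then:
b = 4/5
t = 16/15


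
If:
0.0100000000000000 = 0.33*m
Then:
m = 0.03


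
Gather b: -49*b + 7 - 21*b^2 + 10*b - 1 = -21*b^2 - 39*b + 6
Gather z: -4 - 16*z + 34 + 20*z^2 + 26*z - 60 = 20*z^2 + 10*z - 30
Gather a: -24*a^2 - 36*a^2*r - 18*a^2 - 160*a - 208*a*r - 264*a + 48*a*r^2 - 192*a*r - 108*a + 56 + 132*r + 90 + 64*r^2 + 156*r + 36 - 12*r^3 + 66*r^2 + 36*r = a^2*(-36*r - 42) + a*(48*r^2 - 400*r - 532) - 12*r^3 + 130*r^2 + 324*r + 182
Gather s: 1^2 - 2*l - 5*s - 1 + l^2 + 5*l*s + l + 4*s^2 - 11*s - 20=l^2 - l + 4*s^2 + s*(5*l - 16) - 20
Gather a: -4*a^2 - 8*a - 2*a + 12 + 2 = -4*a^2 - 10*a + 14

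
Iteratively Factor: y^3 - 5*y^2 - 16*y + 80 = (y + 4)*(y^2 - 9*y + 20) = (y - 5)*(y + 4)*(y - 4)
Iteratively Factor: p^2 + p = (p)*(p + 1)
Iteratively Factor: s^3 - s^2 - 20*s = (s - 5)*(s^2 + 4*s) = (s - 5)*(s + 4)*(s)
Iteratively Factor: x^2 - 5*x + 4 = (x - 4)*(x - 1)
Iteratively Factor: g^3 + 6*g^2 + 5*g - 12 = (g + 3)*(g^2 + 3*g - 4) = (g + 3)*(g + 4)*(g - 1)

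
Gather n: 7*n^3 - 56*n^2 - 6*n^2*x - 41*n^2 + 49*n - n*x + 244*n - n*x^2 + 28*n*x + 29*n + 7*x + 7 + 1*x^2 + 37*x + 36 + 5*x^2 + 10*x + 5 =7*n^3 + n^2*(-6*x - 97) + n*(-x^2 + 27*x + 322) + 6*x^2 + 54*x + 48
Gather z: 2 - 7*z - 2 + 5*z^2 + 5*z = 5*z^2 - 2*z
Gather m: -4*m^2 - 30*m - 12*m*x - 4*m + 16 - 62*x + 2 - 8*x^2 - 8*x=-4*m^2 + m*(-12*x - 34) - 8*x^2 - 70*x + 18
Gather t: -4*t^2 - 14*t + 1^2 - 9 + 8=-4*t^2 - 14*t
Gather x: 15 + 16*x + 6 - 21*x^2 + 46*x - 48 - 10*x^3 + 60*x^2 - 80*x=-10*x^3 + 39*x^2 - 18*x - 27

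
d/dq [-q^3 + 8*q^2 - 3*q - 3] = -3*q^2 + 16*q - 3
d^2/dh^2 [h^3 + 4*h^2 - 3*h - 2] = 6*h + 8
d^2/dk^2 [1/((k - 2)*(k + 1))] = 2*((k - 2)^2 + (k - 2)*(k + 1) + (k + 1)^2)/((k - 2)^3*(k + 1)^3)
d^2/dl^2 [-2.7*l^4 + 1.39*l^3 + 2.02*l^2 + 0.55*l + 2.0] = -32.4*l^2 + 8.34*l + 4.04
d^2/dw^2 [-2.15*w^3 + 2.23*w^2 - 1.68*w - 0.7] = 4.46 - 12.9*w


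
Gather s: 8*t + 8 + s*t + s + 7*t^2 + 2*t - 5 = s*(t + 1) + 7*t^2 + 10*t + 3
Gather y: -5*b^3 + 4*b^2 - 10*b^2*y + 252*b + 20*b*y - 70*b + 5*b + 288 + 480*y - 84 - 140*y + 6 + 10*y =-5*b^3 + 4*b^2 + 187*b + y*(-10*b^2 + 20*b + 350) + 210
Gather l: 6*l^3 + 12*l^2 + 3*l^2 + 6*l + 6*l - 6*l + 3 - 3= 6*l^3 + 15*l^2 + 6*l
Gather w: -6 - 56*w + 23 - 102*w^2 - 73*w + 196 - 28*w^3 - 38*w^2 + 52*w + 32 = -28*w^3 - 140*w^2 - 77*w + 245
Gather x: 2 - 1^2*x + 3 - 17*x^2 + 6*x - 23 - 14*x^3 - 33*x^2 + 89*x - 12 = -14*x^3 - 50*x^2 + 94*x - 30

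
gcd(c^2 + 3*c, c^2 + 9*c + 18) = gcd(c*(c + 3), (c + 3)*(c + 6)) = c + 3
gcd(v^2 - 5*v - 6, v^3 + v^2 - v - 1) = v + 1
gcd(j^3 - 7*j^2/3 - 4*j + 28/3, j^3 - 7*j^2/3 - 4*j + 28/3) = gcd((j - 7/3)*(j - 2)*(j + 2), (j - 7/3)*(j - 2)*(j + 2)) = j^3 - 7*j^2/3 - 4*j + 28/3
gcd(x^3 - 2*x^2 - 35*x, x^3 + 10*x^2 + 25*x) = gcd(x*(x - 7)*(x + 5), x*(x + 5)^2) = x^2 + 5*x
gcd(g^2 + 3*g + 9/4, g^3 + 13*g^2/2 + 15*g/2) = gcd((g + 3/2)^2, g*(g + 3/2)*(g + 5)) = g + 3/2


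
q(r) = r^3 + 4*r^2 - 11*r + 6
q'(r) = 3*r^2 + 8*r - 11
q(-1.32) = 25.19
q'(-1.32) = -16.33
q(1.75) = 4.36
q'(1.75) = 12.19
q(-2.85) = 46.69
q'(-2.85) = -9.43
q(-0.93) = 18.89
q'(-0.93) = -15.85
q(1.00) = 0.00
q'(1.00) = 0.00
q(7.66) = 605.90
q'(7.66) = 226.31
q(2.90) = 32.13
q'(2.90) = 37.43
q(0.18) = 4.16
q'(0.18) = -9.46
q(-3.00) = 48.00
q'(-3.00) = -8.00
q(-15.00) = -2304.00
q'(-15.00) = 544.00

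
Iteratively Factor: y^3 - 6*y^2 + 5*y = (y - 1)*(y^2 - 5*y) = y*(y - 1)*(y - 5)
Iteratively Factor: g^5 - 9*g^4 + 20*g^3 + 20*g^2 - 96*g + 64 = (g - 2)*(g^4 - 7*g^3 + 6*g^2 + 32*g - 32) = (g - 4)*(g - 2)*(g^3 - 3*g^2 - 6*g + 8) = (g - 4)*(g - 2)*(g - 1)*(g^2 - 2*g - 8) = (g - 4)^2*(g - 2)*(g - 1)*(g + 2)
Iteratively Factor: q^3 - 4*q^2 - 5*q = (q - 5)*(q^2 + q) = (q - 5)*(q + 1)*(q)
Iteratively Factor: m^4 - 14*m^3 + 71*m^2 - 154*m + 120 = (m - 4)*(m^3 - 10*m^2 + 31*m - 30) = (m - 5)*(m - 4)*(m^2 - 5*m + 6) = (m - 5)*(m - 4)*(m - 3)*(m - 2)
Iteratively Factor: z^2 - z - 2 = (z - 2)*(z + 1)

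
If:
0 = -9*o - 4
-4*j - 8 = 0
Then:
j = -2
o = -4/9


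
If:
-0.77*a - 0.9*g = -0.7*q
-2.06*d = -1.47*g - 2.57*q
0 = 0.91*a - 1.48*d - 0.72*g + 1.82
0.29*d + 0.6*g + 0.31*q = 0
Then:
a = -2.55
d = -0.88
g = 1.13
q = -1.35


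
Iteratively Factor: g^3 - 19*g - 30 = (g + 3)*(g^2 - 3*g - 10) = (g + 2)*(g + 3)*(g - 5)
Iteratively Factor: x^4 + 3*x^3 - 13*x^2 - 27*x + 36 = (x - 1)*(x^3 + 4*x^2 - 9*x - 36) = (x - 3)*(x - 1)*(x^2 + 7*x + 12) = (x - 3)*(x - 1)*(x + 4)*(x + 3)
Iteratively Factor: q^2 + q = (q)*(q + 1)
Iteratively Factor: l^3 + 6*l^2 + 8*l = (l)*(l^2 + 6*l + 8) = l*(l + 2)*(l + 4)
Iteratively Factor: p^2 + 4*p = (p)*(p + 4)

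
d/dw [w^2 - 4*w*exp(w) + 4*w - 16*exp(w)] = -4*w*exp(w) + 2*w - 20*exp(w) + 4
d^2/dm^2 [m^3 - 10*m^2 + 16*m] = 6*m - 20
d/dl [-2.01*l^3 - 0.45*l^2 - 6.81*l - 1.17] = -6.03*l^2 - 0.9*l - 6.81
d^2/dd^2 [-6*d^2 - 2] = -12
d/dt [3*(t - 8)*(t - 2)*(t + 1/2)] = 9*t^2 - 57*t + 33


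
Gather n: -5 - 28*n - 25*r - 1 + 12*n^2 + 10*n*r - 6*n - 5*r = 12*n^2 + n*(10*r - 34) - 30*r - 6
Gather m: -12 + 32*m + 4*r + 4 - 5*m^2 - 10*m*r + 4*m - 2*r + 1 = -5*m^2 + m*(36 - 10*r) + 2*r - 7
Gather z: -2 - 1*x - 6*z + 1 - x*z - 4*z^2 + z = -x - 4*z^2 + z*(-x - 5) - 1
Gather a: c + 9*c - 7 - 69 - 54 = 10*c - 130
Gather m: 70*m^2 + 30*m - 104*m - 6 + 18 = 70*m^2 - 74*m + 12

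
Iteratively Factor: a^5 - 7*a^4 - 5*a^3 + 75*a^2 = (a)*(a^4 - 7*a^3 - 5*a^2 + 75*a) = a*(a + 3)*(a^3 - 10*a^2 + 25*a) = a*(a - 5)*(a + 3)*(a^2 - 5*a) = a*(a - 5)^2*(a + 3)*(a)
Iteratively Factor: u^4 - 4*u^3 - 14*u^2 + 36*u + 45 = (u - 5)*(u^3 + u^2 - 9*u - 9) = (u - 5)*(u + 1)*(u^2 - 9) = (u - 5)*(u - 3)*(u + 1)*(u + 3)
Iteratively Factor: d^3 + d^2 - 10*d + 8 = (d + 4)*(d^2 - 3*d + 2) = (d - 1)*(d + 4)*(d - 2)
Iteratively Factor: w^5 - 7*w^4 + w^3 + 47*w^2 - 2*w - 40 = (w - 4)*(w^4 - 3*w^3 - 11*w^2 + 3*w + 10) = (w - 4)*(w - 1)*(w^3 - 2*w^2 - 13*w - 10) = (w - 4)*(w - 1)*(w + 1)*(w^2 - 3*w - 10) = (w - 4)*(w - 1)*(w + 1)*(w + 2)*(w - 5)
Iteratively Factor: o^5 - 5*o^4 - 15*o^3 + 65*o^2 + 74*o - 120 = (o + 2)*(o^4 - 7*o^3 - o^2 + 67*o - 60) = (o - 1)*(o + 2)*(o^3 - 6*o^2 - 7*o + 60) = (o - 4)*(o - 1)*(o + 2)*(o^2 - 2*o - 15) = (o - 5)*(o - 4)*(o - 1)*(o + 2)*(o + 3)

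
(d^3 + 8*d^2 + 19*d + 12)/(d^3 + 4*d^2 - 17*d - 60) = (d^2 + 5*d + 4)/(d^2 + d - 20)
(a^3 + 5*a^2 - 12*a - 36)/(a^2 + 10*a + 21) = (a^3 + 5*a^2 - 12*a - 36)/(a^2 + 10*a + 21)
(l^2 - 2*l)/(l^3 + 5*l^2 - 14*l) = 1/(l + 7)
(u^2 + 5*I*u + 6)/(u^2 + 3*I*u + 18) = (u - I)/(u - 3*I)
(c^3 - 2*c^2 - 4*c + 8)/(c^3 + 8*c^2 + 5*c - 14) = (c^2 - 4*c + 4)/(c^2 + 6*c - 7)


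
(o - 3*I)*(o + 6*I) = o^2 + 3*I*o + 18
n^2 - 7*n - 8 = (n - 8)*(n + 1)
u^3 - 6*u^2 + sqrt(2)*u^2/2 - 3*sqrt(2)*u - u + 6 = (u - 6)*(u - sqrt(2)/2)*(u + sqrt(2))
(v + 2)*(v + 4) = v^2 + 6*v + 8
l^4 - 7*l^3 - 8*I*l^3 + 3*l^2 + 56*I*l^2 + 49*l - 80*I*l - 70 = (l - 5)*(l - 2)*(l - 7*I)*(l - I)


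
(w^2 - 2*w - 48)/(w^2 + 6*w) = (w - 8)/w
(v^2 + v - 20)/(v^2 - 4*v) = (v + 5)/v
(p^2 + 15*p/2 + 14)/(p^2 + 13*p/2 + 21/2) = (p + 4)/(p + 3)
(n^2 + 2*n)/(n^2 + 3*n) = (n + 2)/(n + 3)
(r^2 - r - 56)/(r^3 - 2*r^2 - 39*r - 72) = (r + 7)/(r^2 + 6*r + 9)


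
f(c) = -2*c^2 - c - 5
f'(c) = -4*c - 1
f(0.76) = -6.92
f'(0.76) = -4.04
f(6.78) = -103.72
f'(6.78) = -28.12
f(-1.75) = -9.38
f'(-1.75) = 6.00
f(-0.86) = -5.62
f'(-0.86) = 2.44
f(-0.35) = -4.90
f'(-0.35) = 0.40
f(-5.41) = -58.13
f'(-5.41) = 20.64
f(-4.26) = -37.04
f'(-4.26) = 16.04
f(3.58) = -34.21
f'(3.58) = -15.32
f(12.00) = -305.00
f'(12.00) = -49.00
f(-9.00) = -158.00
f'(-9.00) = 35.00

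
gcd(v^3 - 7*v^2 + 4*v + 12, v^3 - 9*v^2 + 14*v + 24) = v^2 - 5*v - 6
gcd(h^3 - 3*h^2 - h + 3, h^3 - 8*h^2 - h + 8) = h^2 - 1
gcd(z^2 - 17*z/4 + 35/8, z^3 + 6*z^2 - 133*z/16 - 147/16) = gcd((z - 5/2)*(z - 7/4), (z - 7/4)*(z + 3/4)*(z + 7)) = z - 7/4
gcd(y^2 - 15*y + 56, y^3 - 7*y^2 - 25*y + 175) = y - 7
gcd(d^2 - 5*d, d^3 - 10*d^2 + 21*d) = d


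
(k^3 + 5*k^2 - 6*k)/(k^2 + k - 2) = k*(k + 6)/(k + 2)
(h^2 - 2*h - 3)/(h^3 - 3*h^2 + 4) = (h - 3)/(h^2 - 4*h + 4)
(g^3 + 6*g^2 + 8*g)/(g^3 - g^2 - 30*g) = (g^2 + 6*g + 8)/(g^2 - g - 30)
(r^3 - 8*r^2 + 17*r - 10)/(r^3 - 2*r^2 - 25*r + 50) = (r - 1)/(r + 5)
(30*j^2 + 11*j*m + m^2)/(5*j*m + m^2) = (6*j + m)/m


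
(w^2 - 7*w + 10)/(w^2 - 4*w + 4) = (w - 5)/(w - 2)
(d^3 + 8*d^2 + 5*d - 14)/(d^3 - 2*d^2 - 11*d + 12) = (d^2 + 9*d + 14)/(d^2 - d - 12)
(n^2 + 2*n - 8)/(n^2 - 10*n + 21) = (n^2 + 2*n - 8)/(n^2 - 10*n + 21)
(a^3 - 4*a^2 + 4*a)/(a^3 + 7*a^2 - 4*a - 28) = a*(a - 2)/(a^2 + 9*a + 14)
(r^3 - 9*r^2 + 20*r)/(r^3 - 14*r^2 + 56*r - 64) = r*(r - 5)/(r^2 - 10*r + 16)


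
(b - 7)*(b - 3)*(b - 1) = b^3 - 11*b^2 + 31*b - 21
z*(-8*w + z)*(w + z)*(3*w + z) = -24*w^3*z - 29*w^2*z^2 - 4*w*z^3 + z^4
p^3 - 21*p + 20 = (p - 4)*(p - 1)*(p + 5)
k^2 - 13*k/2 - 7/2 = (k - 7)*(k + 1/2)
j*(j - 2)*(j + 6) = j^3 + 4*j^2 - 12*j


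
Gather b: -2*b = -2*b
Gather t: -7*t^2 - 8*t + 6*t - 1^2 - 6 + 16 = -7*t^2 - 2*t + 9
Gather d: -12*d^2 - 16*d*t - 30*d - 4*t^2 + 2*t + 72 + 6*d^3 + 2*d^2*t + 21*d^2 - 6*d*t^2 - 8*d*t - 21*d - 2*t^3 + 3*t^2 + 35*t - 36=6*d^3 + d^2*(2*t + 9) + d*(-6*t^2 - 24*t - 51) - 2*t^3 - t^2 + 37*t + 36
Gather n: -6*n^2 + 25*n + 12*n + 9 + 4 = -6*n^2 + 37*n + 13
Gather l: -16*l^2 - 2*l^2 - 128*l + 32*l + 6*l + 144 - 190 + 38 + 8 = -18*l^2 - 90*l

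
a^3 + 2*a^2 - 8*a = a*(a - 2)*(a + 4)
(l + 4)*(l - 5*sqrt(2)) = l^2 - 5*sqrt(2)*l + 4*l - 20*sqrt(2)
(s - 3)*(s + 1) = s^2 - 2*s - 3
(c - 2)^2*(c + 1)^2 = c^4 - 2*c^3 - 3*c^2 + 4*c + 4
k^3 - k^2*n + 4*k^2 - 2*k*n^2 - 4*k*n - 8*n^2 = (k + 4)*(k - 2*n)*(k + n)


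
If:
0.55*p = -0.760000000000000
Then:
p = -1.38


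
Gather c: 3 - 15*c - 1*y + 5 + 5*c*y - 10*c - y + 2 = c*(5*y - 25) - 2*y + 10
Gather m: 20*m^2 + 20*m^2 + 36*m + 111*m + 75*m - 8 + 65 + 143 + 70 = 40*m^2 + 222*m + 270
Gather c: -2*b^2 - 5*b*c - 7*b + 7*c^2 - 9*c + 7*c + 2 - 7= -2*b^2 - 7*b + 7*c^2 + c*(-5*b - 2) - 5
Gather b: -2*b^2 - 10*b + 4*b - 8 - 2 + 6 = -2*b^2 - 6*b - 4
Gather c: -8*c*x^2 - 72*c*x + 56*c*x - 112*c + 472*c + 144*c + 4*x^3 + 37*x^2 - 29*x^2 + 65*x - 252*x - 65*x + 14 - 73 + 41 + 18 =c*(-8*x^2 - 16*x + 504) + 4*x^3 + 8*x^2 - 252*x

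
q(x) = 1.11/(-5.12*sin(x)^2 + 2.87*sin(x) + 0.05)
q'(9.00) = -10.35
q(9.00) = 3.06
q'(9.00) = -10.35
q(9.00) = 3.06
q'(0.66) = 225.89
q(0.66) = -9.65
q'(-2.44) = 0.52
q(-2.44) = -0.28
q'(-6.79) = -1.17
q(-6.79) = -0.44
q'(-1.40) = -0.04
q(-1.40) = -0.14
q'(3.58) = 1.66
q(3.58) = -0.53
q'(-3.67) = -57.47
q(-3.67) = 5.68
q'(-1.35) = -0.05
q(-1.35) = -0.15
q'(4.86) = -0.03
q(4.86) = -0.14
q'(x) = 1.11*(10.24*sin(x)*cos(x) - 2.87*cos(x))/(-5.12*sin(x)^2 + 2.87*sin(x) + 0.05)^2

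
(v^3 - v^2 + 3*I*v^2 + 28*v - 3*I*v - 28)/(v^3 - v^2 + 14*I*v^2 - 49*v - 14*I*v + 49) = (v - 4*I)/(v + 7*I)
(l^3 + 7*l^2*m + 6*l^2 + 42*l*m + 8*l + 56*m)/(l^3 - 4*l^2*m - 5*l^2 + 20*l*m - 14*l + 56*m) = (l^2 + 7*l*m + 4*l + 28*m)/(l^2 - 4*l*m - 7*l + 28*m)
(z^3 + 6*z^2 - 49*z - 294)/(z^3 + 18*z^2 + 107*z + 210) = (z - 7)/(z + 5)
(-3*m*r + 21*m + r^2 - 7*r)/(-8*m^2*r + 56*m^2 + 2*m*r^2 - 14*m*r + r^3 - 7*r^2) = (-3*m + r)/(-8*m^2 + 2*m*r + r^2)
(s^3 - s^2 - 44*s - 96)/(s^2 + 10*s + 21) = (s^2 - 4*s - 32)/(s + 7)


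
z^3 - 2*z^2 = z^2*(z - 2)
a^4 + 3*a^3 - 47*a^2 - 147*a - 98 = (a - 7)*(a + 1)*(a + 2)*(a + 7)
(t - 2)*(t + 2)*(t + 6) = t^3 + 6*t^2 - 4*t - 24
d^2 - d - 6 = (d - 3)*(d + 2)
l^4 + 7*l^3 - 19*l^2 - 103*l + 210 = (l - 3)*(l - 2)*(l + 5)*(l + 7)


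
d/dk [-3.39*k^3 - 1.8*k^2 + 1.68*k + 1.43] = -10.17*k^2 - 3.6*k + 1.68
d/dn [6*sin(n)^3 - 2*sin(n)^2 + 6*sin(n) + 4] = 2*(9*sin(n)^2 - 2*sin(n) + 3)*cos(n)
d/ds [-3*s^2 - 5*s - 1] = -6*s - 5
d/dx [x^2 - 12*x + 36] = 2*x - 12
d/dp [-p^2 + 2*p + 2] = 2 - 2*p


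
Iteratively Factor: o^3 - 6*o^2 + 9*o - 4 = (o - 1)*(o^2 - 5*o + 4) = (o - 1)^2*(o - 4)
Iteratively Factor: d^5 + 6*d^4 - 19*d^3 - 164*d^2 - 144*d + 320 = (d + 4)*(d^4 + 2*d^3 - 27*d^2 - 56*d + 80) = (d + 4)^2*(d^3 - 2*d^2 - 19*d + 20) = (d + 4)^3*(d^2 - 6*d + 5) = (d - 5)*(d + 4)^3*(d - 1)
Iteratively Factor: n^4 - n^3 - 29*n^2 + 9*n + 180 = (n + 4)*(n^3 - 5*n^2 - 9*n + 45) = (n + 3)*(n + 4)*(n^2 - 8*n + 15) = (n - 3)*(n + 3)*(n + 4)*(n - 5)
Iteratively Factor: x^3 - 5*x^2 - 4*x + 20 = (x - 2)*(x^2 - 3*x - 10) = (x - 2)*(x + 2)*(x - 5)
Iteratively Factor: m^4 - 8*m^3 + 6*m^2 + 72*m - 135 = (m - 3)*(m^3 - 5*m^2 - 9*m + 45) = (m - 5)*(m - 3)*(m^2 - 9) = (m - 5)*(m - 3)^2*(m + 3)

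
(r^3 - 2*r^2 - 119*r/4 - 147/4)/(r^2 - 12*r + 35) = (r^2 + 5*r + 21/4)/(r - 5)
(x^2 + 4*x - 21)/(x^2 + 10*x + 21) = (x - 3)/(x + 3)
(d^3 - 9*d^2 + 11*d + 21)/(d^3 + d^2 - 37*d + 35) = (d^3 - 9*d^2 + 11*d + 21)/(d^3 + d^2 - 37*d + 35)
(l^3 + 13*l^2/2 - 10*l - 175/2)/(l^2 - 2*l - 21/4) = 2*(l^2 + 10*l + 25)/(2*l + 3)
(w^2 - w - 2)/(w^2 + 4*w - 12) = (w + 1)/(w + 6)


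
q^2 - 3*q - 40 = (q - 8)*(q + 5)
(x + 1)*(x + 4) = x^2 + 5*x + 4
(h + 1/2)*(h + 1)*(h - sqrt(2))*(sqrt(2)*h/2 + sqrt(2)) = sqrt(2)*h^4/2 - h^3 + 7*sqrt(2)*h^3/4 - 7*h^2/2 + 7*sqrt(2)*h^2/4 - 7*h/2 + sqrt(2)*h/2 - 1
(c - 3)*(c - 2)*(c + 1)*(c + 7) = c^4 + 3*c^3 - 27*c^2 + 13*c + 42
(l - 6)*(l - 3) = l^2 - 9*l + 18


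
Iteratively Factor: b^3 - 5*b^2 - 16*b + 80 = (b - 5)*(b^2 - 16) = (b - 5)*(b - 4)*(b + 4)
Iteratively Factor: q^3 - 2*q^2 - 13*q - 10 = (q + 1)*(q^2 - 3*q - 10) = (q - 5)*(q + 1)*(q + 2)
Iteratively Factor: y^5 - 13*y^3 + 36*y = (y - 3)*(y^4 + 3*y^3 - 4*y^2 - 12*y) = (y - 3)*(y + 2)*(y^3 + y^2 - 6*y) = (y - 3)*(y - 2)*(y + 2)*(y^2 + 3*y) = y*(y - 3)*(y - 2)*(y + 2)*(y + 3)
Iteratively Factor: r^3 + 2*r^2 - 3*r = (r)*(r^2 + 2*r - 3) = r*(r + 3)*(r - 1)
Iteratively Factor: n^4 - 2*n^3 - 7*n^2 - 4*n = (n + 1)*(n^3 - 3*n^2 - 4*n) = (n + 1)^2*(n^2 - 4*n) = (n - 4)*(n + 1)^2*(n)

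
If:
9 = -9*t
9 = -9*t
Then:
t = -1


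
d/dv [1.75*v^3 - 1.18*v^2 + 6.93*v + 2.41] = 5.25*v^2 - 2.36*v + 6.93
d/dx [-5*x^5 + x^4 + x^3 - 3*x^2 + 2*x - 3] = -25*x^4 + 4*x^3 + 3*x^2 - 6*x + 2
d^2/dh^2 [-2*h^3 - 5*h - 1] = -12*h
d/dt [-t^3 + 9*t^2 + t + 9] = -3*t^2 + 18*t + 1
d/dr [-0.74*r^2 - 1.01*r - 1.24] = -1.48*r - 1.01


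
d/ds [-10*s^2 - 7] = -20*s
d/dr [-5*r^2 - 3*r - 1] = -10*r - 3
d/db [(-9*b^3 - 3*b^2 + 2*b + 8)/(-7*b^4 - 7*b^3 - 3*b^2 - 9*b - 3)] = 3*(-21*b^6 - 14*b^5 + 16*b^4 + 138*b^3 + 94*b^2 + 22*b + 22)/(49*b^8 + 98*b^7 + 91*b^6 + 168*b^5 + 177*b^4 + 96*b^3 + 99*b^2 + 54*b + 9)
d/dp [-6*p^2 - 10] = -12*p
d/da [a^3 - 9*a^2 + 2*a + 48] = 3*a^2 - 18*a + 2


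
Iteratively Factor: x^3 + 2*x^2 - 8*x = (x - 2)*(x^2 + 4*x) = x*(x - 2)*(x + 4)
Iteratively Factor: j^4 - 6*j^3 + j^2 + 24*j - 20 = (j - 1)*(j^3 - 5*j^2 - 4*j + 20) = (j - 2)*(j - 1)*(j^2 - 3*j - 10) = (j - 2)*(j - 1)*(j + 2)*(j - 5)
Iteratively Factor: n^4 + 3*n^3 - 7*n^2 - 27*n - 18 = (n - 3)*(n^3 + 6*n^2 + 11*n + 6) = (n - 3)*(n + 1)*(n^2 + 5*n + 6) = (n - 3)*(n + 1)*(n + 3)*(n + 2)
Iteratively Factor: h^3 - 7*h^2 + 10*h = (h)*(h^2 - 7*h + 10) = h*(h - 5)*(h - 2)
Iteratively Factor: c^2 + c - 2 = (c - 1)*(c + 2)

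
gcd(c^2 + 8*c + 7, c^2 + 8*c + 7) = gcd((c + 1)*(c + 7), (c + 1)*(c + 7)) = c^2 + 8*c + 7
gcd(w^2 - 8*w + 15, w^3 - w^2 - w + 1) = 1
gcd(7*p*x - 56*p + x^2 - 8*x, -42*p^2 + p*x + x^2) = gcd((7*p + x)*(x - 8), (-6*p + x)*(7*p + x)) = 7*p + x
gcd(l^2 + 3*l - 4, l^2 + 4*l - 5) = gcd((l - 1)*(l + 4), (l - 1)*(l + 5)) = l - 1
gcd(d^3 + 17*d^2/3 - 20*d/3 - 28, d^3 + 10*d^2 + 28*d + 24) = d^2 + 8*d + 12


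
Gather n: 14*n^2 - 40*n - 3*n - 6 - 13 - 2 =14*n^2 - 43*n - 21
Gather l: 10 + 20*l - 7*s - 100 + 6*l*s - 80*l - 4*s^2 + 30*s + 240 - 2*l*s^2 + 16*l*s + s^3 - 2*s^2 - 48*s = l*(-2*s^2 + 22*s - 60) + s^3 - 6*s^2 - 25*s + 150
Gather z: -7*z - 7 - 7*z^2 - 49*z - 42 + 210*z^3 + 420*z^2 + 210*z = 210*z^3 + 413*z^2 + 154*z - 49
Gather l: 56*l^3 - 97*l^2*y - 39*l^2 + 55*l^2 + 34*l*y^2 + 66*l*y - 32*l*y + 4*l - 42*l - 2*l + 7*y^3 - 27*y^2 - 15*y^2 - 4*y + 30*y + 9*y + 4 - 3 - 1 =56*l^3 + l^2*(16 - 97*y) + l*(34*y^2 + 34*y - 40) + 7*y^3 - 42*y^2 + 35*y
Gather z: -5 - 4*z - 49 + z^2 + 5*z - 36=z^2 + z - 90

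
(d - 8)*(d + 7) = d^2 - d - 56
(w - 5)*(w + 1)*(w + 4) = w^3 - 21*w - 20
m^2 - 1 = (m - 1)*(m + 1)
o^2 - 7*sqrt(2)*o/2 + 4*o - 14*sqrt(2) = (o + 4)*(o - 7*sqrt(2)/2)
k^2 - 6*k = k*(k - 6)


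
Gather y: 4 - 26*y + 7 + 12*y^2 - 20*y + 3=12*y^2 - 46*y + 14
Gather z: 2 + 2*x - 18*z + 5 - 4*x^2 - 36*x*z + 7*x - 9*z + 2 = -4*x^2 + 9*x + z*(-36*x - 27) + 9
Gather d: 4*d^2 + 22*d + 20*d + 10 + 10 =4*d^2 + 42*d + 20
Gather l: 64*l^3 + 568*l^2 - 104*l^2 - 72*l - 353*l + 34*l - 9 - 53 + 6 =64*l^3 + 464*l^2 - 391*l - 56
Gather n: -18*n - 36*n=-54*n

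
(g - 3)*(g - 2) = g^2 - 5*g + 6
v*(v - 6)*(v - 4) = v^3 - 10*v^2 + 24*v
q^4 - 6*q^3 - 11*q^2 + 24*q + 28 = (q - 7)*(q - 2)*(q + 1)*(q + 2)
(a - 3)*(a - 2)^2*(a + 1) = a^4 - 6*a^3 + 9*a^2 + 4*a - 12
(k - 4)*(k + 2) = k^2 - 2*k - 8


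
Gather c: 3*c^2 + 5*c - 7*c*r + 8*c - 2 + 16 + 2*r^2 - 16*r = 3*c^2 + c*(13 - 7*r) + 2*r^2 - 16*r + 14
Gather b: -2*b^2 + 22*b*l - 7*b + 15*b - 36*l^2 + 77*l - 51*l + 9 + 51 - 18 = -2*b^2 + b*(22*l + 8) - 36*l^2 + 26*l + 42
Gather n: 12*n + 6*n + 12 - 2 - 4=18*n + 6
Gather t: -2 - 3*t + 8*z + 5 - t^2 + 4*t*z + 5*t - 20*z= -t^2 + t*(4*z + 2) - 12*z + 3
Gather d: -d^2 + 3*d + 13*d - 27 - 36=-d^2 + 16*d - 63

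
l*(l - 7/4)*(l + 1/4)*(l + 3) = l^4 + 3*l^3/2 - 79*l^2/16 - 21*l/16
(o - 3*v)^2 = o^2 - 6*o*v + 9*v^2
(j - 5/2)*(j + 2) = j^2 - j/2 - 5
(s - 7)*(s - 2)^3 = s^4 - 13*s^3 + 54*s^2 - 92*s + 56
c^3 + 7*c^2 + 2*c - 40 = (c - 2)*(c + 4)*(c + 5)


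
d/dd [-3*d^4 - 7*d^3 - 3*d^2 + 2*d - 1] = -12*d^3 - 21*d^2 - 6*d + 2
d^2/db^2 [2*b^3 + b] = 12*b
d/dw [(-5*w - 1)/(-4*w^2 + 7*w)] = (-20*w^2 - 8*w + 7)/(w^2*(16*w^2 - 56*w + 49))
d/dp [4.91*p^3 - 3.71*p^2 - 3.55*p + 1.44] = 14.73*p^2 - 7.42*p - 3.55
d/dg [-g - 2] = -1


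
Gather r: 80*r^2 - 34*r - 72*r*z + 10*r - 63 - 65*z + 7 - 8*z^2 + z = 80*r^2 + r*(-72*z - 24) - 8*z^2 - 64*z - 56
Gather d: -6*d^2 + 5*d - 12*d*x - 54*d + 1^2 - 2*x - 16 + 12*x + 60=-6*d^2 + d*(-12*x - 49) + 10*x + 45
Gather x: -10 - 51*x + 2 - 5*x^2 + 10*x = -5*x^2 - 41*x - 8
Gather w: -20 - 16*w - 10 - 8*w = -24*w - 30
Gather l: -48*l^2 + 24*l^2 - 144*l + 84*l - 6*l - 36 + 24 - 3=-24*l^2 - 66*l - 15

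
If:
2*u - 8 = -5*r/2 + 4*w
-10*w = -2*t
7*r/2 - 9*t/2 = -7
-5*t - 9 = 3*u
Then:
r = -5516/193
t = -3990/193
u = 6071/193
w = -798/193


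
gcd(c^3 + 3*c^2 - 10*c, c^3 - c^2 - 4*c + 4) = c - 2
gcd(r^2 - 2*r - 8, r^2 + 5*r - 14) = 1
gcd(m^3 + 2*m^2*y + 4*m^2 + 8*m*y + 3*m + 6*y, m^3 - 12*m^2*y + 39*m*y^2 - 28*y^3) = 1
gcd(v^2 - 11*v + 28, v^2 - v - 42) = v - 7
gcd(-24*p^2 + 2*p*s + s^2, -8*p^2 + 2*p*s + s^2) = 1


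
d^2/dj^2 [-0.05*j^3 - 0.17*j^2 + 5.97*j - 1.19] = -0.3*j - 0.34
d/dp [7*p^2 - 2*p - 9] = 14*p - 2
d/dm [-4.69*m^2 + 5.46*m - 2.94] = 5.46 - 9.38*m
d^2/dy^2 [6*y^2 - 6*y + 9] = 12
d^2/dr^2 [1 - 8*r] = 0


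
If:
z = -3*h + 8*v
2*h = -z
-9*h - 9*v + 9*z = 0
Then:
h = 0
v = 0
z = 0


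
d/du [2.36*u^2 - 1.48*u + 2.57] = 4.72*u - 1.48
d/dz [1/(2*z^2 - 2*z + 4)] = (1/2 - z)/(z^2 - z + 2)^2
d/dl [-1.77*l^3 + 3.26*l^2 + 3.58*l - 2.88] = -5.31*l^2 + 6.52*l + 3.58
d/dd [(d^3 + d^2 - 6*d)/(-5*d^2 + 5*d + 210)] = (-d^4 + 2*d^3 + 121*d^2 + 84*d - 252)/(5*(d^4 - 2*d^3 - 83*d^2 + 84*d + 1764))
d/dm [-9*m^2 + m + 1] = 1 - 18*m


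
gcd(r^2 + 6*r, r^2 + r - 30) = r + 6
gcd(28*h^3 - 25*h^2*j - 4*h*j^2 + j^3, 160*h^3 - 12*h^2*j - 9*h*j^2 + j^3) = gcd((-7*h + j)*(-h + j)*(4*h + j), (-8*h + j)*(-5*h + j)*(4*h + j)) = 4*h + j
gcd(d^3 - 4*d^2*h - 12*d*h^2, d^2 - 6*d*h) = d^2 - 6*d*h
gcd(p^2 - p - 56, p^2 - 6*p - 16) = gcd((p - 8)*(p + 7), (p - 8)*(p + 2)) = p - 8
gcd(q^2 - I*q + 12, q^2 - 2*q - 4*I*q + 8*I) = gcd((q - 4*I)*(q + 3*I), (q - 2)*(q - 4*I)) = q - 4*I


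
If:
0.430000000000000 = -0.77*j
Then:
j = -0.56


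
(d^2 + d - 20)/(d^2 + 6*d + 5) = (d - 4)/(d + 1)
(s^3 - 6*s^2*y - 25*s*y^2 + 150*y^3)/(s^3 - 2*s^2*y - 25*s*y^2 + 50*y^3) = (-s + 6*y)/(-s + 2*y)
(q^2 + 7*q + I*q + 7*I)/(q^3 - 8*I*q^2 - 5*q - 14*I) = (q + 7)/(q^2 - 9*I*q - 14)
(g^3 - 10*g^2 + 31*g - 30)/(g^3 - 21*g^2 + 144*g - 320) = (g^2 - 5*g + 6)/(g^2 - 16*g + 64)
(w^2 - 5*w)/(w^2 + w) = (w - 5)/(w + 1)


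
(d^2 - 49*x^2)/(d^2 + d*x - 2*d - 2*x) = (d^2 - 49*x^2)/(d^2 + d*x - 2*d - 2*x)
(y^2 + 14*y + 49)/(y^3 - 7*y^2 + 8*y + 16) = (y^2 + 14*y + 49)/(y^3 - 7*y^2 + 8*y + 16)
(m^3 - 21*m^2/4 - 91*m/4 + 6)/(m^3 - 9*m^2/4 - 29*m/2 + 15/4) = (m - 8)/(m - 5)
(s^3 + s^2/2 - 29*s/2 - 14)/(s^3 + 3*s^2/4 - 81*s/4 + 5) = 2*(2*s^2 + 9*s + 7)/(4*s^2 + 19*s - 5)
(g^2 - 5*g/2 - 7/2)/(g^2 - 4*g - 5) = (g - 7/2)/(g - 5)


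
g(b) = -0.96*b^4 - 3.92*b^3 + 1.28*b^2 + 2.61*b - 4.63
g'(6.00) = -1234.83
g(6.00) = -2033.77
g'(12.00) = -8295.63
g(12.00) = -26469.31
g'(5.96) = -1212.83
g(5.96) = -1984.82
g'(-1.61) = -15.97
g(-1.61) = 4.39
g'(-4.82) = 147.06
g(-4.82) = -66.67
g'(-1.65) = -16.38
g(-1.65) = 5.04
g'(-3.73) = 28.72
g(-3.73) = 21.05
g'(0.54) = -0.04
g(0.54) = -3.55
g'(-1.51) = -14.85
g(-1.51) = 2.85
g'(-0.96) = -7.29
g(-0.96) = -3.30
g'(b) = -3.84*b^3 - 11.76*b^2 + 2.56*b + 2.61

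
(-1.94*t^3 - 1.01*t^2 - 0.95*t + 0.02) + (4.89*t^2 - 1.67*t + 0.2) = -1.94*t^3 + 3.88*t^2 - 2.62*t + 0.22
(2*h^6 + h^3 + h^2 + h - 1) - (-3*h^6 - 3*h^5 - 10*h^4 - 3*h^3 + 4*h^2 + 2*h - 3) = 5*h^6 + 3*h^5 + 10*h^4 + 4*h^3 - 3*h^2 - h + 2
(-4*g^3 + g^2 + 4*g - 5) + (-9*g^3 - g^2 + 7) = -13*g^3 + 4*g + 2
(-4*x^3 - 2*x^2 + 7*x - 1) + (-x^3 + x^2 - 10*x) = -5*x^3 - x^2 - 3*x - 1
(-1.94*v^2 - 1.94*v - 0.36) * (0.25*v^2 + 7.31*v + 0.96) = -0.485*v^4 - 14.6664*v^3 - 16.1338*v^2 - 4.494*v - 0.3456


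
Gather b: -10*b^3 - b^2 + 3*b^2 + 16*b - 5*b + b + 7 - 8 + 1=-10*b^3 + 2*b^2 + 12*b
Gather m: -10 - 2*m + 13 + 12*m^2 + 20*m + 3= 12*m^2 + 18*m + 6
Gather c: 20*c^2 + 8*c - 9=20*c^2 + 8*c - 9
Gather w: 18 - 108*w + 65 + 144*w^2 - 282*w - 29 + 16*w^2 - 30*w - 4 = 160*w^2 - 420*w + 50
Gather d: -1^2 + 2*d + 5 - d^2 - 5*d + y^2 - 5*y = -d^2 - 3*d + y^2 - 5*y + 4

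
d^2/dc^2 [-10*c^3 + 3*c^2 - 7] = 6 - 60*c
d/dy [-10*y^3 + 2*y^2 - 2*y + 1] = -30*y^2 + 4*y - 2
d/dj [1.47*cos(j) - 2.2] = -1.47*sin(j)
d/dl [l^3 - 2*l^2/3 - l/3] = 3*l^2 - 4*l/3 - 1/3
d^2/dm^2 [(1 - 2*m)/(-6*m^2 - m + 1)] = 2*(4*(1 - 9*m)*(6*m^2 + m - 1) + (2*m - 1)*(12*m + 1)^2)/(6*m^2 + m - 1)^3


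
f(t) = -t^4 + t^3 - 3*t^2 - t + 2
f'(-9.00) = 3212.00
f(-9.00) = -7522.00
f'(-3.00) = 152.00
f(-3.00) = -130.00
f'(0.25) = -2.38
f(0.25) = 1.57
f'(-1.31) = 21.00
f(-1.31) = -7.03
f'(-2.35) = 81.58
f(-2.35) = -55.69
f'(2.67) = -71.77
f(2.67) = -53.84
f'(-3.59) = 244.28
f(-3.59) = -245.45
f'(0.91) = -6.99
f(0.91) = -1.33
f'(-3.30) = 195.22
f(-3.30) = -181.90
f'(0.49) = -3.69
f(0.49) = 0.85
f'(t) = -4*t^3 + 3*t^2 - 6*t - 1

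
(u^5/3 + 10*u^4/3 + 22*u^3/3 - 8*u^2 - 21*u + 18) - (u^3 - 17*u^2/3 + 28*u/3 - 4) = u^5/3 + 10*u^4/3 + 19*u^3/3 - 7*u^2/3 - 91*u/3 + 22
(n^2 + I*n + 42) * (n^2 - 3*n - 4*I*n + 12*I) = n^4 - 3*n^3 - 3*I*n^3 + 46*n^2 + 9*I*n^2 - 138*n - 168*I*n + 504*I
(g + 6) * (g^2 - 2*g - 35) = g^3 + 4*g^2 - 47*g - 210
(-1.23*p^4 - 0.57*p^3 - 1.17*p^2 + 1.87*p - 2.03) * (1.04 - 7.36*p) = 9.0528*p^5 + 2.916*p^4 + 8.0184*p^3 - 14.98*p^2 + 16.8856*p - 2.1112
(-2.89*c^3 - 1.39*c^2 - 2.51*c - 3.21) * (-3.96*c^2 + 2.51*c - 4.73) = 11.4444*c^5 - 1.7495*c^4 + 20.1204*c^3 + 12.9862*c^2 + 3.8152*c + 15.1833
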